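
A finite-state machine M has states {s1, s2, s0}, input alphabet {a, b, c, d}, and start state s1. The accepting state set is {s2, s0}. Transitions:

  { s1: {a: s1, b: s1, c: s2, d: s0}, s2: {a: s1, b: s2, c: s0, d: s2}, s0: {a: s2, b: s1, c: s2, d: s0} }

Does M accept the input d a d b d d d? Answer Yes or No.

Yes

start at s1
read 'd': s1 → s0
read 'a': s0 → s2
read 'd': s2 → s2
read 'b': s2 → s2
read 'd': s2 → s2
read 'd': s2 → s2
read 'd': s2 → s2
End state s2 is accepting.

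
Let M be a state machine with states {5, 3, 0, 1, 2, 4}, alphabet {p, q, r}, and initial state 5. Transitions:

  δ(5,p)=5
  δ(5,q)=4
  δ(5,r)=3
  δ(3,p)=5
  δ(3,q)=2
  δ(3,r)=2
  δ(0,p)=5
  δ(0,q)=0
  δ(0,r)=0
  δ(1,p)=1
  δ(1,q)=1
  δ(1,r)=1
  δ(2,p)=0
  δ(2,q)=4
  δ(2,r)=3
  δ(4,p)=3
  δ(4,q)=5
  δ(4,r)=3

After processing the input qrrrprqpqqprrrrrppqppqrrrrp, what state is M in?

Trace: 5 -q-> 4 -r-> 3 -r-> 2 -r-> 3 -p-> 5 -r-> 3 -q-> 2 -p-> 0 -q-> 0 -q-> 0 -p-> 5 -r-> 3 -r-> 2 -r-> 3 -r-> 2 -r-> 3 -p-> 5 -p-> 5 -q-> 4 -p-> 3 -p-> 5 -q-> 4 -r-> 3 -r-> 2 -r-> 3 -r-> 2 -p-> 0

0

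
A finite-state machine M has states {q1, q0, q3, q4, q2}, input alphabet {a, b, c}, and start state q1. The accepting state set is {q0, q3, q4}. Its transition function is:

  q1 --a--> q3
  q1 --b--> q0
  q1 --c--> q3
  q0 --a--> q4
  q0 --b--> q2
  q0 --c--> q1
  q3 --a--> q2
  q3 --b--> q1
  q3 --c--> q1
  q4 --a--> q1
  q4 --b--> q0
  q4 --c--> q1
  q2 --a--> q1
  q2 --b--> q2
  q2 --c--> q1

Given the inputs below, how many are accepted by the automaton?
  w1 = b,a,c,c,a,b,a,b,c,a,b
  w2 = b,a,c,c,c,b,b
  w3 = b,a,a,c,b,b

1

w1: q1 → q0 → q4 → q1 → q3 → q2 → q2 → q1 → q0 → q1 → q3 → q1  → end q1, rejected
w2: q1 → q0 → q4 → q1 → q3 → q1 → q0 → q2  → end q2, rejected
w3: q1 → q0 → q4 → q1 → q3 → q1 → q0  → end q0, accepted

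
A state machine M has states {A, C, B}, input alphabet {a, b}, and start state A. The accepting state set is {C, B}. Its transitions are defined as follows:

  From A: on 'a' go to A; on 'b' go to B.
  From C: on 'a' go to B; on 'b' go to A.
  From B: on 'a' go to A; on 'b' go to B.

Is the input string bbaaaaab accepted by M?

Trace: A -b-> B -b-> B -a-> A -a-> A -a-> A -a-> A -a-> A -b-> B
End state B is accepting.

Yes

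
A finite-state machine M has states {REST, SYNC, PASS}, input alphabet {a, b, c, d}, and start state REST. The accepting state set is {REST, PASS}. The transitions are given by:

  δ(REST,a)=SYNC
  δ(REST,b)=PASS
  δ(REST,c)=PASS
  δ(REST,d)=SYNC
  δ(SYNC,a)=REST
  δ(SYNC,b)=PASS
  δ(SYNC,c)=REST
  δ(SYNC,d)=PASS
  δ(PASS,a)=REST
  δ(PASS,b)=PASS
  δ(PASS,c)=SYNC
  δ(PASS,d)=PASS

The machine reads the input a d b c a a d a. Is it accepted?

REST → SYNC → PASS → PASS → SYNC → REST → SYNC → PASS → REST
End state REST is accepting.

Yes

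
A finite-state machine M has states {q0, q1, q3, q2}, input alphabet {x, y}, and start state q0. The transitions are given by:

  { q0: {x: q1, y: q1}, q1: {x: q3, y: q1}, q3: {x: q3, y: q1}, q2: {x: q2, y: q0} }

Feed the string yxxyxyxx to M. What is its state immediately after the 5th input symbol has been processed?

start at q0
read 'y': q0 → q1
read 'x': q1 → q3
read 'x': q3 → q3
read 'y': q3 → q1
read 'x': q1 → q3
After 5 symbols: q3.

q3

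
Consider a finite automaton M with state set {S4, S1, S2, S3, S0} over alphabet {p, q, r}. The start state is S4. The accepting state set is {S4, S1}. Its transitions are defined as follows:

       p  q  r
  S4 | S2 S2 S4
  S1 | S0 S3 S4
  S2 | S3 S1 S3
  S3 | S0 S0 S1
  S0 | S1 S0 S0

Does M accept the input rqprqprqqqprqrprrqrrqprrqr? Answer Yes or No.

start at S4
read 'r': S4 → S4
read 'q': S4 → S2
read 'p': S2 → S3
read 'r': S3 → S1
read 'q': S1 → S3
read 'p': S3 → S0
read 'r': S0 → S0
read 'q': S0 → S0
read 'q': S0 → S0
read 'q': S0 → S0
read 'p': S0 → S1
read 'r': S1 → S4
read 'q': S4 → S2
read 'r': S2 → S3
read 'p': S3 → S0
read 'r': S0 → S0
read 'r': S0 → S0
read 'q': S0 → S0
read 'r': S0 → S0
read 'r': S0 → S0
read 'q': S0 → S0
read 'p': S0 → S1
read 'r': S1 → S4
read 'r': S4 → S4
read 'q': S4 → S2
read 'r': S2 → S3
End state S3 is not accepting.

No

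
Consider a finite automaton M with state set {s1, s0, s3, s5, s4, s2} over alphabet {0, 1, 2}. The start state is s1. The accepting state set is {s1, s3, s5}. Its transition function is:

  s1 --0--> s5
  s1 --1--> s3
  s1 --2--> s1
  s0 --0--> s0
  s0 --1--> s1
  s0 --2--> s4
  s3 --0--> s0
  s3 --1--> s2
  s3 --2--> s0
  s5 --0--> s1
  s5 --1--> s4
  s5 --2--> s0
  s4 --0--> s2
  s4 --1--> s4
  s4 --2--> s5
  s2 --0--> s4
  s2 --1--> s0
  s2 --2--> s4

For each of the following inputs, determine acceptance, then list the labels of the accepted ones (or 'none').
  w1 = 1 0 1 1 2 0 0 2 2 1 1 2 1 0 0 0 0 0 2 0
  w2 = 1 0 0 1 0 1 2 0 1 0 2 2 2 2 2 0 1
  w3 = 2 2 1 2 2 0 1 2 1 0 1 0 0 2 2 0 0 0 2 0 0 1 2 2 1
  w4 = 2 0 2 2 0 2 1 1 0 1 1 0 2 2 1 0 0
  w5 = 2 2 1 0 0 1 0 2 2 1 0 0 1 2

w2, w5

w1: Trace: s1 -1-> s3 -0-> s0 -1-> s1 -1-> s3 -2-> s0 -0-> s0 -0-> s0 -2-> s4 -2-> s5 -1-> s4 -1-> s4 -2-> s5 -1-> s4 -0-> s2 -0-> s4 -0-> s2 -0-> s4 -0-> s2 -2-> s4 -0-> s2  → end s2, rejected
w2: Trace: s1 -1-> s3 -0-> s0 -0-> s0 -1-> s1 -0-> s5 -1-> s4 -2-> s5 -0-> s1 -1-> s3 -0-> s0 -2-> s4 -2-> s5 -2-> s0 -2-> s4 -2-> s5 -0-> s1 -1-> s3  → end s3, accepted
w3: Trace: s1 -2-> s1 -2-> s1 -1-> s3 -2-> s0 -2-> s4 -0-> s2 -1-> s0 -2-> s4 -1-> s4 -0-> s2 -1-> s0 -0-> s0 -0-> s0 -2-> s4 -2-> s5 -0-> s1 -0-> s5 -0-> s1 -2-> s1 -0-> s5 -0-> s1 -1-> s3 -2-> s0 -2-> s4 -1-> s4  → end s4, rejected
w4: Trace: s1 -2-> s1 -0-> s5 -2-> s0 -2-> s4 -0-> s2 -2-> s4 -1-> s4 -1-> s4 -0-> s2 -1-> s0 -1-> s1 -0-> s5 -2-> s0 -2-> s4 -1-> s4 -0-> s2 -0-> s4  → end s4, rejected
w5: Trace: s1 -2-> s1 -2-> s1 -1-> s3 -0-> s0 -0-> s0 -1-> s1 -0-> s5 -2-> s0 -2-> s4 -1-> s4 -0-> s2 -0-> s4 -1-> s4 -2-> s5  → end s5, accepted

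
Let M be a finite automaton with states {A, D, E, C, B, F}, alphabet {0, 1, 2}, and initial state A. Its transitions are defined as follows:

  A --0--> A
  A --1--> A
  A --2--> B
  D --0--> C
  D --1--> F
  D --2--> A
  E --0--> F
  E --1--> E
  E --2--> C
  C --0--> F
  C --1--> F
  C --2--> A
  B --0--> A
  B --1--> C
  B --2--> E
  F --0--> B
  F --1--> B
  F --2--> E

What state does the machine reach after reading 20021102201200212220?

A

A → B → A → A → B → C → F → B → E → C → F → B → E → F → B → E → E → C → A → B → A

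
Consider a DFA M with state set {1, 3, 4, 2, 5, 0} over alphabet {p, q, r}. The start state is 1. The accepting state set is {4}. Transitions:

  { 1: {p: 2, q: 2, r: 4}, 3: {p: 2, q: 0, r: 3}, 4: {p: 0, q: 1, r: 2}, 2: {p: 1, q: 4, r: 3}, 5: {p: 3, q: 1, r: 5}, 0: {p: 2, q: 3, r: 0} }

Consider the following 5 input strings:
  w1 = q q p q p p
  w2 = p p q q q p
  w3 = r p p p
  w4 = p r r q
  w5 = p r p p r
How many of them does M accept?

1

w1:
  start at 1
  read 'q': 1 → 2
  read 'q': 2 → 4
  read 'p': 4 → 0
  read 'q': 0 → 3
  read 'p': 3 → 2
  read 'p': 2 → 1
  end 1, rejected
w2:
  start at 1
  read 'p': 1 → 2
  read 'p': 2 → 1
  read 'q': 1 → 2
  read 'q': 2 → 4
  read 'q': 4 → 1
  read 'p': 1 → 2
  end 2, rejected
w3:
  start at 1
  read 'r': 1 → 4
  read 'p': 4 → 0
  read 'p': 0 → 2
  read 'p': 2 → 1
  end 1, rejected
w4:
  start at 1
  read 'p': 1 → 2
  read 'r': 2 → 3
  read 'r': 3 → 3
  read 'q': 3 → 0
  end 0, rejected
w5:
  start at 1
  read 'p': 1 → 2
  read 'r': 2 → 3
  read 'p': 3 → 2
  read 'p': 2 → 1
  read 'r': 1 → 4
  end 4, accepted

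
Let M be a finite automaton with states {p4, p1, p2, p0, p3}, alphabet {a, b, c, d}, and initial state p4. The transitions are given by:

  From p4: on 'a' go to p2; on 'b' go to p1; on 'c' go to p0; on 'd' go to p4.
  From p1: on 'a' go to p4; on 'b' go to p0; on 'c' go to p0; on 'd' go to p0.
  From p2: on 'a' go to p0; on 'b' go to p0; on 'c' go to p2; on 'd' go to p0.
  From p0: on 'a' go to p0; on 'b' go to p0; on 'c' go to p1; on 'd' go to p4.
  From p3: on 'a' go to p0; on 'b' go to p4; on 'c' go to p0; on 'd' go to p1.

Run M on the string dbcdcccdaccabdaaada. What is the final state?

p2

Trace: p4 -d-> p4 -b-> p1 -c-> p0 -d-> p4 -c-> p0 -c-> p1 -c-> p0 -d-> p4 -a-> p2 -c-> p2 -c-> p2 -a-> p0 -b-> p0 -d-> p4 -a-> p2 -a-> p0 -a-> p0 -d-> p4 -a-> p2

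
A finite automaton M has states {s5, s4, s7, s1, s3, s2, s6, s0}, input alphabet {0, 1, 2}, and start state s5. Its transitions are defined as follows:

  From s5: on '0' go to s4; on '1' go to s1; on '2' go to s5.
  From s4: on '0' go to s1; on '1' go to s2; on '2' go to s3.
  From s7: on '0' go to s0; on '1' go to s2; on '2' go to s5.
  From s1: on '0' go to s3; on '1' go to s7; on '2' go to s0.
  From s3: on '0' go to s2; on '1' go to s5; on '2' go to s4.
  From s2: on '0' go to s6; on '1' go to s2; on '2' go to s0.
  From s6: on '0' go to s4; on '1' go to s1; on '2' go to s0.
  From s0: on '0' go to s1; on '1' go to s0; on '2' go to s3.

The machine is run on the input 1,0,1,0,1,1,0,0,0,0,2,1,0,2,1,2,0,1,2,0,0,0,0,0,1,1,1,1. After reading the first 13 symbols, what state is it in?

s6

Trace: s5 -1-> s1 -0-> s3 -1-> s5 -0-> s4 -1-> s2 -1-> s2 -0-> s6 -0-> s4 -0-> s1 -0-> s3 -2-> s4 -1-> s2 -0-> s6
After 13 symbols: s6.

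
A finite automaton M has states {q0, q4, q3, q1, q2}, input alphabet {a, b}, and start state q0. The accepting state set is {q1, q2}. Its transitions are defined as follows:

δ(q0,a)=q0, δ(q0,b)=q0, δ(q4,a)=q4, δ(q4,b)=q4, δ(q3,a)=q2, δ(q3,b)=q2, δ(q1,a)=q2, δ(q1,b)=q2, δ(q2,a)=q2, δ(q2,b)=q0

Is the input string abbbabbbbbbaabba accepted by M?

No

Trace: q0 -a-> q0 -b-> q0 -b-> q0 -b-> q0 -a-> q0 -b-> q0 -b-> q0 -b-> q0 -b-> q0 -b-> q0 -b-> q0 -a-> q0 -a-> q0 -b-> q0 -b-> q0 -a-> q0
End state q0 is not accepting.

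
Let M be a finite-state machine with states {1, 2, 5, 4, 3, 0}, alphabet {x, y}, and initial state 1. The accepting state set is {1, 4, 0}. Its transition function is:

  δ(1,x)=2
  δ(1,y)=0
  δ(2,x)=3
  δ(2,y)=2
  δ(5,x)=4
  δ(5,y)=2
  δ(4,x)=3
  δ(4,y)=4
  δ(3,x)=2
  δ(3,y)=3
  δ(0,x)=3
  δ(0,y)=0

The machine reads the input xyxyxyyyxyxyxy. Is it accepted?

No

1 → 2 → 2 → 3 → 3 → 2 → 2 → 2 → 2 → 3 → 3 → 2 → 2 → 3 → 3
End state 3 is not accepting.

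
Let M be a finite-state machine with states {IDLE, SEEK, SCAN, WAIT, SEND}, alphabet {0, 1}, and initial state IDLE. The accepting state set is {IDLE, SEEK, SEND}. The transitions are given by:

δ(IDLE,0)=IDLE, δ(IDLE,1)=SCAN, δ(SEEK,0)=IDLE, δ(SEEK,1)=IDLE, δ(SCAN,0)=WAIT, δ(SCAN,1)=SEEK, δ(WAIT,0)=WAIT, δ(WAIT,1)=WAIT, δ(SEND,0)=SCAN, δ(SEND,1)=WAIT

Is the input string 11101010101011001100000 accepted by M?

No

IDLE → SCAN → SEEK → IDLE → IDLE → SCAN → WAIT → WAIT → WAIT → WAIT → WAIT → WAIT → WAIT → WAIT → WAIT → WAIT → WAIT → WAIT → WAIT → WAIT → WAIT → WAIT → WAIT → WAIT
End state WAIT is not accepting.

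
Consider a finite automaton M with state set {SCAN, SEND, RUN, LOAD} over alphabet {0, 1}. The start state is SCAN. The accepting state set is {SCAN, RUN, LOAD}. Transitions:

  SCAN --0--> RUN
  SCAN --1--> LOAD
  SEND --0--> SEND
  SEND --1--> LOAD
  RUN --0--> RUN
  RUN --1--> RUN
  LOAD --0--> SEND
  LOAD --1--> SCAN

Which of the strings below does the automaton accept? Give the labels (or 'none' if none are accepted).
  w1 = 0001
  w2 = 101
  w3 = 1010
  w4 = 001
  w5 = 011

w1, w2, w4, w5

w1: Trace: SCAN -0-> RUN -0-> RUN -0-> RUN -1-> RUN  → end RUN, accepted
w2: Trace: SCAN -1-> LOAD -0-> SEND -1-> LOAD  → end LOAD, accepted
w3: Trace: SCAN -1-> LOAD -0-> SEND -1-> LOAD -0-> SEND  → end SEND, rejected
w4: Trace: SCAN -0-> RUN -0-> RUN -1-> RUN  → end RUN, accepted
w5: Trace: SCAN -0-> RUN -1-> RUN -1-> RUN  → end RUN, accepted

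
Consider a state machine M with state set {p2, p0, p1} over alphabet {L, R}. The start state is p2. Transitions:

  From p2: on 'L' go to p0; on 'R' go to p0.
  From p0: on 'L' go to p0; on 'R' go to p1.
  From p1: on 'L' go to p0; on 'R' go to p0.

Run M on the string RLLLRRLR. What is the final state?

p1

Trace: p2 -R-> p0 -L-> p0 -L-> p0 -L-> p0 -R-> p1 -R-> p0 -L-> p0 -R-> p1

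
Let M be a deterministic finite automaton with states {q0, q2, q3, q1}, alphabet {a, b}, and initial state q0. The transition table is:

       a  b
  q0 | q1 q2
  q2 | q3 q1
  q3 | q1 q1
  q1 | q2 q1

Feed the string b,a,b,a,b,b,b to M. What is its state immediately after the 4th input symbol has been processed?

q2

start at q0
read 'b': q0 → q2
read 'a': q2 → q3
read 'b': q3 → q1
read 'a': q1 → q2
After 4 symbols: q2.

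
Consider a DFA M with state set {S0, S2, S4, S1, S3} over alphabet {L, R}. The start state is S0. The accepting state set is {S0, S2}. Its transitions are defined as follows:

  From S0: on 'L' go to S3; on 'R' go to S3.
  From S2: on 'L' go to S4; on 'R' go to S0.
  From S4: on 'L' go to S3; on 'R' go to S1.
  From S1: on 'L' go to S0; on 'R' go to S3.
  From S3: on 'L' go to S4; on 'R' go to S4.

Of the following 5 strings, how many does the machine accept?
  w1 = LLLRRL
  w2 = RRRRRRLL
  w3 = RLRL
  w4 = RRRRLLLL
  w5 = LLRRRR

2

w1:
  start at S0
  read 'L': S0 → S3
  read 'L': S3 → S4
  read 'L': S4 → S3
  read 'R': S3 → S4
  read 'R': S4 → S1
  read 'L': S1 → S0
  end S0, accepted
w2:
  start at S0
  read 'R': S0 → S3
  read 'R': S3 → S4
  read 'R': S4 → S1
  read 'R': S1 → S3
  read 'R': S3 → S4
  read 'R': S4 → S1
  read 'L': S1 → S0
  read 'L': S0 → S3
  end S3, rejected
w3:
  start at S0
  read 'R': S0 → S3
  read 'L': S3 → S4
  read 'R': S4 → S1
  read 'L': S1 → S0
  end S0, accepted
w4:
  start at S0
  read 'R': S0 → S3
  read 'R': S3 → S4
  read 'R': S4 → S1
  read 'R': S1 → S3
  read 'L': S3 → S4
  read 'L': S4 → S3
  read 'L': S3 → S4
  read 'L': S4 → S3
  end S3, rejected
w5:
  start at S0
  read 'L': S0 → S3
  read 'L': S3 → S4
  read 'R': S4 → S1
  read 'R': S1 → S3
  read 'R': S3 → S4
  read 'R': S4 → S1
  end S1, rejected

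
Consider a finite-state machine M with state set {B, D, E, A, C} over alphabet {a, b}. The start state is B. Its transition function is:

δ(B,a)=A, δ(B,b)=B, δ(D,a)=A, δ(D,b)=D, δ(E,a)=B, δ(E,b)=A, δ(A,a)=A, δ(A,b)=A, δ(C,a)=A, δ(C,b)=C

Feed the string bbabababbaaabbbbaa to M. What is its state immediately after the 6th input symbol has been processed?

A

B → B → B → A → A → A → A
After 6 symbols: A.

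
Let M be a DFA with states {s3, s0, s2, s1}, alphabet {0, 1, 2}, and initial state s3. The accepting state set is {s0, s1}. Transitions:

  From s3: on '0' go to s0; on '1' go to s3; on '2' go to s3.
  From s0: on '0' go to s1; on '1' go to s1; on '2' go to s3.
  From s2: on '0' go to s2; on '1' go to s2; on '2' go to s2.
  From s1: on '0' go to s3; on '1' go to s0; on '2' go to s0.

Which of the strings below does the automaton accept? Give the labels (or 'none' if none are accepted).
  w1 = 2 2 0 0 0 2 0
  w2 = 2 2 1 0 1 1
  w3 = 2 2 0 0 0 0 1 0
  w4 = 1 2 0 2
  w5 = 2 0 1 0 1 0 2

w1:
  start at s3
  read '2': s3 → s3
  read '2': s3 → s3
  read '0': s3 → s0
  read '0': s0 → s1
  read '0': s1 → s3
  read '2': s3 → s3
  read '0': s3 → s0
  end s0, accepted
w2:
  start at s3
  read '2': s3 → s3
  read '2': s3 → s3
  read '1': s3 → s3
  read '0': s3 → s0
  read '1': s0 → s1
  read '1': s1 → s0
  end s0, accepted
w3:
  start at s3
  read '2': s3 → s3
  read '2': s3 → s3
  read '0': s3 → s0
  read '0': s0 → s1
  read '0': s1 → s3
  read '0': s3 → s0
  read '1': s0 → s1
  read '0': s1 → s3
  end s3, rejected
w4:
  start at s3
  read '1': s3 → s3
  read '2': s3 → s3
  read '0': s3 → s0
  read '2': s0 → s3
  end s3, rejected
w5:
  start at s3
  read '2': s3 → s3
  read '0': s3 → s0
  read '1': s0 → s1
  read '0': s1 → s3
  read '1': s3 → s3
  read '0': s3 → s0
  read '2': s0 → s3
  end s3, rejected

w1, w2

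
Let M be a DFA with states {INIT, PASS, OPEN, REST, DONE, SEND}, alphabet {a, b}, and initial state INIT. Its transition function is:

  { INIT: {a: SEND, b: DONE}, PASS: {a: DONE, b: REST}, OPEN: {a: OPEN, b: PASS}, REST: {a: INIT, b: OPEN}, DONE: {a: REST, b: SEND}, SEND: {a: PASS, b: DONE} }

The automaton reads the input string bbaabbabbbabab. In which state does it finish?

OPEN

start at INIT
read 'b': INIT → DONE
read 'b': DONE → SEND
read 'a': SEND → PASS
read 'a': PASS → DONE
read 'b': DONE → SEND
read 'b': SEND → DONE
read 'a': DONE → REST
read 'b': REST → OPEN
read 'b': OPEN → PASS
read 'b': PASS → REST
read 'a': REST → INIT
read 'b': INIT → DONE
read 'a': DONE → REST
read 'b': REST → OPEN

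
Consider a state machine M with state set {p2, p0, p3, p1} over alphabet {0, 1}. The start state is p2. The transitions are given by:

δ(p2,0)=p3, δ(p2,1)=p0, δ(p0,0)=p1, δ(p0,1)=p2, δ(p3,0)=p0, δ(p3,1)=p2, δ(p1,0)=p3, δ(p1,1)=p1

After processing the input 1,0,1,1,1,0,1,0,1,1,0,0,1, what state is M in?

p2

Trace: p2 -1-> p0 -0-> p1 -1-> p1 -1-> p1 -1-> p1 -0-> p3 -1-> p2 -0-> p3 -1-> p2 -1-> p0 -0-> p1 -0-> p3 -1-> p2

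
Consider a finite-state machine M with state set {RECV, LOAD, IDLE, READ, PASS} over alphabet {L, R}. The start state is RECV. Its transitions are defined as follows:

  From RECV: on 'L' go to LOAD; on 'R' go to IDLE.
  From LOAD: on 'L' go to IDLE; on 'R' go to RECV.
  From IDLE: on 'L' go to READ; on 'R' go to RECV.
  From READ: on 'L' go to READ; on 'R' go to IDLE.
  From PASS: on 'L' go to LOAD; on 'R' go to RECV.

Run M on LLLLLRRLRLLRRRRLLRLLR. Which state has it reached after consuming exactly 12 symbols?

RECV

Trace: RECV -L-> LOAD -L-> IDLE -L-> READ -L-> READ -L-> READ -R-> IDLE -R-> RECV -L-> LOAD -R-> RECV -L-> LOAD -L-> IDLE -R-> RECV
After 12 symbols: RECV.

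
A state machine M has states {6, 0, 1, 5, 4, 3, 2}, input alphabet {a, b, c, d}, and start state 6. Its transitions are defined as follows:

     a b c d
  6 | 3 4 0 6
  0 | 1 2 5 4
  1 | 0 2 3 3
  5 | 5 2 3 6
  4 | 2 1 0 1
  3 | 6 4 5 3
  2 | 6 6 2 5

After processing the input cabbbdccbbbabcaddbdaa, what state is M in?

6 → 0 → 1 → 2 → 6 → 4 → 1 → 3 → 5 → 2 → 6 → 4 → 2 → 6 → 0 → 1 → 3 → 3 → 4 → 1 → 0 → 1

1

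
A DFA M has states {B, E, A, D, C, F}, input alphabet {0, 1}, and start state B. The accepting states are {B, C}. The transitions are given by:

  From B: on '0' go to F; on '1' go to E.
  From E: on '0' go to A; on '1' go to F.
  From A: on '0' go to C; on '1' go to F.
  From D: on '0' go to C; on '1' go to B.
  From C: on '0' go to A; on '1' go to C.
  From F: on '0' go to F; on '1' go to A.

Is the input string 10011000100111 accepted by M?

No

B → E → A → C → C → C → A → C → A → F → F → F → A → F → A
End state A is not accepting.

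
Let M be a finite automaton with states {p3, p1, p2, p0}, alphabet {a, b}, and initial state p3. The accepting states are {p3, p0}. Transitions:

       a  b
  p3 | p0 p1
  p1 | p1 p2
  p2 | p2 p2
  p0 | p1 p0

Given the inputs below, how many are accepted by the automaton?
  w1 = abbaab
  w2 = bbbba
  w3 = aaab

w1: Trace: p3 -a-> p0 -b-> p0 -b-> p0 -a-> p1 -a-> p1 -b-> p2  → end p2, rejected
w2: Trace: p3 -b-> p1 -b-> p2 -b-> p2 -b-> p2 -a-> p2  → end p2, rejected
w3: Trace: p3 -a-> p0 -a-> p1 -a-> p1 -b-> p2  → end p2, rejected

0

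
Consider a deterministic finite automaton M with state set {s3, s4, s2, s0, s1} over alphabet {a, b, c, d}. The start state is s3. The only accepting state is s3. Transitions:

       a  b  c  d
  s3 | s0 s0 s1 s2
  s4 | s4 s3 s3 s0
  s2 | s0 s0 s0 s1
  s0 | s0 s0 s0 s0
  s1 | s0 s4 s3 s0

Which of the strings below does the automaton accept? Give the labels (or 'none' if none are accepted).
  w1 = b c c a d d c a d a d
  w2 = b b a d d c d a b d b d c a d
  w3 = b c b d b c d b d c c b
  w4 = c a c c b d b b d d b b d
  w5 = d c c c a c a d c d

none

w1: s3 → s0 → s0 → s0 → s0 → s0 → s0 → s0 → s0 → s0 → s0 → s0  → end s0, rejected
w2: s3 → s0 → s0 → s0 → s0 → s0 → s0 → s0 → s0 → s0 → s0 → s0 → s0 → s0 → s0 → s0  → end s0, rejected
w3: s3 → s0 → s0 → s0 → s0 → s0 → s0 → s0 → s0 → s0 → s0 → s0 → s0  → end s0, rejected
w4: s3 → s1 → s0 → s0 → s0 → s0 → s0 → s0 → s0 → s0 → s0 → s0 → s0 → s0  → end s0, rejected
w5: s3 → s2 → s0 → s0 → s0 → s0 → s0 → s0 → s0 → s0 → s0  → end s0, rejected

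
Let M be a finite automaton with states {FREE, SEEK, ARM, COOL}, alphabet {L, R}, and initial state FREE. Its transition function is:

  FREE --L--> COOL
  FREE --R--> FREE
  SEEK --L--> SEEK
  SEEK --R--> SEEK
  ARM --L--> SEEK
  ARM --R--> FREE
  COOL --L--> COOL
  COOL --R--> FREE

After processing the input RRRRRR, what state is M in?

FREE

Trace: FREE -R-> FREE -R-> FREE -R-> FREE -R-> FREE -R-> FREE -R-> FREE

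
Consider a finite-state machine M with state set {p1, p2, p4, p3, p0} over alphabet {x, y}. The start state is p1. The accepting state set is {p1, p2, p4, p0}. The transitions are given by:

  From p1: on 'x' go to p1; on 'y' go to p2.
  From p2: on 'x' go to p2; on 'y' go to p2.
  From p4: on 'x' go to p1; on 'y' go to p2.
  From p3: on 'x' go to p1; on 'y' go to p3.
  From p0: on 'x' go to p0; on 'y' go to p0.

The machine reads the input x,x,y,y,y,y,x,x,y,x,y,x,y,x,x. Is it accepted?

Yes

Trace: p1 -x-> p1 -x-> p1 -y-> p2 -y-> p2 -y-> p2 -y-> p2 -x-> p2 -x-> p2 -y-> p2 -x-> p2 -y-> p2 -x-> p2 -y-> p2 -x-> p2 -x-> p2
End state p2 is accepting.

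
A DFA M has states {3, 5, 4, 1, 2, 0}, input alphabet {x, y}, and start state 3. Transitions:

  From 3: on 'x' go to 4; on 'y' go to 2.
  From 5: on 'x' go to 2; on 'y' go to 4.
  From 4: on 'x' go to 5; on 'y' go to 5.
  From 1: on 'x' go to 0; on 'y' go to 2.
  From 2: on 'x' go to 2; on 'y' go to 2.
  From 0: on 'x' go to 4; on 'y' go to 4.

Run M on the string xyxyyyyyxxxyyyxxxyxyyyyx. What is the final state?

Trace: 3 -x-> 4 -y-> 5 -x-> 2 -y-> 2 -y-> 2 -y-> 2 -y-> 2 -y-> 2 -x-> 2 -x-> 2 -x-> 2 -y-> 2 -y-> 2 -y-> 2 -x-> 2 -x-> 2 -x-> 2 -y-> 2 -x-> 2 -y-> 2 -y-> 2 -y-> 2 -y-> 2 -x-> 2

2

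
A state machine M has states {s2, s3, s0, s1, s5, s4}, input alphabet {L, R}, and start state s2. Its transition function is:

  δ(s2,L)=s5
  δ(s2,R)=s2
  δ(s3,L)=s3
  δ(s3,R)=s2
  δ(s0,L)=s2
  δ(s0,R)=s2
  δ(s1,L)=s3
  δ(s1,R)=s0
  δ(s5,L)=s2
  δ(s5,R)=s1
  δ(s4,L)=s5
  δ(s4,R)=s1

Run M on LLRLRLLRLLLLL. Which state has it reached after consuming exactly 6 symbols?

Trace: s2 -L-> s5 -L-> s2 -R-> s2 -L-> s5 -R-> s1 -L-> s3
After 6 symbols: s3.

s3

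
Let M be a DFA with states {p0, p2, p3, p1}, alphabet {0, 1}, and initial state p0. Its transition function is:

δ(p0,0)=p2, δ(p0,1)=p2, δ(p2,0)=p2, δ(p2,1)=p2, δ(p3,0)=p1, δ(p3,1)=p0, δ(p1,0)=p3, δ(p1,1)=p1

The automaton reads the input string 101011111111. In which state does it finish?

Trace: p0 -1-> p2 -0-> p2 -1-> p2 -0-> p2 -1-> p2 -1-> p2 -1-> p2 -1-> p2 -1-> p2 -1-> p2 -1-> p2 -1-> p2

p2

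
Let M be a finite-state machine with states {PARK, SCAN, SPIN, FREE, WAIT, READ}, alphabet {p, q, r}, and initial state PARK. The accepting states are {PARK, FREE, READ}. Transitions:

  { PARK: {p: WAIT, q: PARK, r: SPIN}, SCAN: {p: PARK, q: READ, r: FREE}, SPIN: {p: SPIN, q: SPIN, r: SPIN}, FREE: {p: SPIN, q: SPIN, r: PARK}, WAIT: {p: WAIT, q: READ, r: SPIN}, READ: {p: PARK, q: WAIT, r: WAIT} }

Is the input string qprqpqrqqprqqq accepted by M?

Trace: PARK -q-> PARK -p-> WAIT -r-> SPIN -q-> SPIN -p-> SPIN -q-> SPIN -r-> SPIN -q-> SPIN -q-> SPIN -p-> SPIN -r-> SPIN -q-> SPIN -q-> SPIN -q-> SPIN
End state SPIN is not accepting.

No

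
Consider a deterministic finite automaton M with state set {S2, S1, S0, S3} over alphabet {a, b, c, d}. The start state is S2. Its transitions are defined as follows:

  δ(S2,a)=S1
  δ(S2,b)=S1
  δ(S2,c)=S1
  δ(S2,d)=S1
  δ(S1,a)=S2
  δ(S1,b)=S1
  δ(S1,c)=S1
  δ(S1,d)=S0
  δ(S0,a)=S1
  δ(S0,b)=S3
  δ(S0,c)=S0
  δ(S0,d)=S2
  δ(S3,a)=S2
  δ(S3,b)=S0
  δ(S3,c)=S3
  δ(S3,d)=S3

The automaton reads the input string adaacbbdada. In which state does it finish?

S1

S2 → S1 → S0 → S1 → S2 → S1 → S1 → S1 → S0 → S1 → S0 → S1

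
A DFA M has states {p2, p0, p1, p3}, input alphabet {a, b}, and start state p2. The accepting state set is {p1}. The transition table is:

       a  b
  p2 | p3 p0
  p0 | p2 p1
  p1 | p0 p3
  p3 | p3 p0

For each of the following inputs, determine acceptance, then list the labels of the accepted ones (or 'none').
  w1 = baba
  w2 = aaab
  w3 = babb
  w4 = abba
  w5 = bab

w3

w1: p2 → p0 → p2 → p0 → p2  → end p2, rejected
w2: p2 → p3 → p3 → p3 → p0  → end p0, rejected
w3: p2 → p0 → p2 → p0 → p1  → end p1, accepted
w4: p2 → p3 → p0 → p1 → p0  → end p0, rejected
w5: p2 → p0 → p2 → p0  → end p0, rejected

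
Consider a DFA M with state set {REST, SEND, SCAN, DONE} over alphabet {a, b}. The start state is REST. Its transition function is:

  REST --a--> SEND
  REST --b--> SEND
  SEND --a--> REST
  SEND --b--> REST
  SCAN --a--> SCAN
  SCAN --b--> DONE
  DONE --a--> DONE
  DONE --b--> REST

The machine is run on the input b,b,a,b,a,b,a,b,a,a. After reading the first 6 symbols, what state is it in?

Trace: REST -b-> SEND -b-> REST -a-> SEND -b-> REST -a-> SEND -b-> REST
After 6 symbols: REST.

REST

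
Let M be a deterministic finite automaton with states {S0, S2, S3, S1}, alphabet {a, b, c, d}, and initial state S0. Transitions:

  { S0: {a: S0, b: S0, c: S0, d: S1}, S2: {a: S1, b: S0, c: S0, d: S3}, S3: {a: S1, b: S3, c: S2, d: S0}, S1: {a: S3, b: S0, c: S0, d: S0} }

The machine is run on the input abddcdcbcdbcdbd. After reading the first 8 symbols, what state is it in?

S0 → S0 → S0 → S1 → S0 → S0 → S1 → S0 → S0
After 8 symbols: S0.

S0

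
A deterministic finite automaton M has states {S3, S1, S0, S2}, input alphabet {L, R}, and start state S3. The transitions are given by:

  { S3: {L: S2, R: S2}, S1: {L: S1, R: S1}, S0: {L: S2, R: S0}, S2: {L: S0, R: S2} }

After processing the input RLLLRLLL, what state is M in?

Trace: S3 -R-> S2 -L-> S0 -L-> S2 -L-> S0 -R-> S0 -L-> S2 -L-> S0 -L-> S2

S2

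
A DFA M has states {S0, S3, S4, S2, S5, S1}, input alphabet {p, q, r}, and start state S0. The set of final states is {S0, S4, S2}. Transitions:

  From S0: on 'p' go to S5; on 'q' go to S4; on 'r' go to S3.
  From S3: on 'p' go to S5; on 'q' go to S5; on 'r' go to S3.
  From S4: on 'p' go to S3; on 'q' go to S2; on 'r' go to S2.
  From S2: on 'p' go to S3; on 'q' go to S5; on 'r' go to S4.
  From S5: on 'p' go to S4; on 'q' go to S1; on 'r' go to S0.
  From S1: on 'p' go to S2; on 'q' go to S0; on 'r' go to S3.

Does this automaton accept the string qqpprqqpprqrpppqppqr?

No

Trace: S0 -q-> S4 -q-> S2 -p-> S3 -p-> S5 -r-> S0 -q-> S4 -q-> S2 -p-> S3 -p-> S5 -r-> S0 -q-> S4 -r-> S2 -p-> S3 -p-> S5 -p-> S4 -q-> S2 -p-> S3 -p-> S5 -q-> S1 -r-> S3
End state S3 is not accepting.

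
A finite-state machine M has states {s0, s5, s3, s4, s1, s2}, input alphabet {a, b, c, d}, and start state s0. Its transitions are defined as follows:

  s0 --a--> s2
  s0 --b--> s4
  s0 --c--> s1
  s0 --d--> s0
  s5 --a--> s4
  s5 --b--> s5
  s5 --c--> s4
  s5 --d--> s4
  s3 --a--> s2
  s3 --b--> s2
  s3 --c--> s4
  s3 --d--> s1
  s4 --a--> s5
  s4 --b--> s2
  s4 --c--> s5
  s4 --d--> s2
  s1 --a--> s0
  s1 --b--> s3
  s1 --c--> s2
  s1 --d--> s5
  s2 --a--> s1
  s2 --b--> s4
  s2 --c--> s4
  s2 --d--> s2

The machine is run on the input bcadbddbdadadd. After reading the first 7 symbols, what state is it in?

s2

s0 → s4 → s5 → s4 → s2 → s4 → s2 → s2
After 7 symbols: s2.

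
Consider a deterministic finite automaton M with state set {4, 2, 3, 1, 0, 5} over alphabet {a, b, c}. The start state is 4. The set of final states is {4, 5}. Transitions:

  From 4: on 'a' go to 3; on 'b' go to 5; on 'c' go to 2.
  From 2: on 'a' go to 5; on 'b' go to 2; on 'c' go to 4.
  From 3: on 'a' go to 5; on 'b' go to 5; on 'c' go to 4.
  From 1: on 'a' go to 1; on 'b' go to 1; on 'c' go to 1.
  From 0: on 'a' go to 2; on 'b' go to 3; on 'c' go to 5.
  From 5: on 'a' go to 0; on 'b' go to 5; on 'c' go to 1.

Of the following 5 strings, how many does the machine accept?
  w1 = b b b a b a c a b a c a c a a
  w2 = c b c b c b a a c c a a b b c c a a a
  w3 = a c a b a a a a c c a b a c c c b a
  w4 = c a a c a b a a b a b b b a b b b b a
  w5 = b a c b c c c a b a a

0

w1: 4 → 5 → 5 → 5 → 0 → 3 → 5 → 1 → 1 → 1 → 1 → 1 → 1 → 1 → 1 → 1  → end 1, rejected
w2: 4 → 2 → 2 → 4 → 5 → 1 → 1 → 1 → 1 → 1 → 1 → 1 → 1 → 1 → 1 → 1 → 1 → 1 → 1 → 1  → end 1, rejected
w3: 4 → 3 → 4 → 3 → 5 → 0 → 2 → 5 → 0 → 5 → 1 → 1 → 1 → 1 → 1 → 1 → 1 → 1 → 1  → end 1, rejected
w4: 4 → 2 → 5 → 0 → 5 → 0 → 3 → 5 → 0 → 3 → 5 → 5 → 5 → 5 → 0 → 3 → 5 → 5 → 5 → 0  → end 0, rejected
w5: 4 → 5 → 0 → 5 → 5 → 1 → 1 → 1 → 1 → 1 → 1 → 1  → end 1, rejected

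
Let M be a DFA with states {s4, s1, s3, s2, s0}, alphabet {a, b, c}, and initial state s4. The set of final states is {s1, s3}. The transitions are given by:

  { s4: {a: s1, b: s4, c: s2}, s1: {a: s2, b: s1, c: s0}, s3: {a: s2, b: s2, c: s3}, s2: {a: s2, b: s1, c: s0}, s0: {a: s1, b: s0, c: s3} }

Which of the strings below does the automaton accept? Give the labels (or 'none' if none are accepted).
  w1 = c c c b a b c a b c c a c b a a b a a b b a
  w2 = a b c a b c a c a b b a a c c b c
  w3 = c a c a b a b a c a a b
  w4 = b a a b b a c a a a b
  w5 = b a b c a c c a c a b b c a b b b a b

w1: s4 → s2 → s0 → s3 → s2 → s2 → s1 → s0 → s1 → s1 → s0 → s3 → s2 → s0 → s0 → s1 → s2 → s1 → s2 → s2 → s1 → s1 → s2  → end s2, rejected
w2: s4 → s1 → s1 → s0 → s1 → s1 → s0 → s1 → s0 → s1 → s1 → s1 → s2 → s2 → s0 → s3 → s2 → s0  → end s0, rejected
w3: s4 → s2 → s2 → s0 → s1 → s1 → s2 → s1 → s2 → s0 → s1 → s2 → s1  → end s1, accepted
w4: s4 → s4 → s1 → s2 → s1 → s1 → s2 → s0 → s1 → s2 → s2 → s1  → end s1, accepted
w5: s4 → s4 → s1 → s1 → s0 → s1 → s0 → s3 → s2 → s0 → s1 → s1 → s1 → s0 → s1 → s1 → s1 → s1 → s2 → s1  → end s1, accepted

w3, w4, w5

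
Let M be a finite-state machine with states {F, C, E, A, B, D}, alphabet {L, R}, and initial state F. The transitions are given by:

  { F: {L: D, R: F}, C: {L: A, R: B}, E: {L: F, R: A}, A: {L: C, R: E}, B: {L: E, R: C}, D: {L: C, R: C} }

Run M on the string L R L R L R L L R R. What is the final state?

Trace: F -L-> D -R-> C -L-> A -R-> E -L-> F -R-> F -L-> D -L-> C -R-> B -R-> C

C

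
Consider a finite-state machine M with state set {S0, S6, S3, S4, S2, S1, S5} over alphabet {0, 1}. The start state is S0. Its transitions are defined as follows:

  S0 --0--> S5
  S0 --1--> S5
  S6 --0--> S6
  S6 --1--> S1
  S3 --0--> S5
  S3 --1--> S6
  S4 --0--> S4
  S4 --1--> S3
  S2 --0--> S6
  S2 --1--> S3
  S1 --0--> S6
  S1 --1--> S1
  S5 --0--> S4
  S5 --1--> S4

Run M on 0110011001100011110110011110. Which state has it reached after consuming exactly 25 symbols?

S1

start at S0
read '0': S0 → S5
read '1': S5 → S4
read '1': S4 → S3
read '0': S3 → S5
read '0': S5 → S4
read '1': S4 → S3
read '1': S3 → S6
read '0': S6 → S6
read '0': S6 → S6
read '1': S6 → S1
read '1': S1 → S1
read '0': S1 → S6
read '0': S6 → S6
read '0': S6 → S6
read '1': S6 → S1
read '1': S1 → S1
read '1': S1 → S1
read '1': S1 → S1
read '0': S1 → S6
read '1': S6 → S1
read '1': S1 → S1
read '0': S1 → S6
read '0': S6 → S6
read '1': S6 → S1
read '1': S1 → S1
After 25 symbols: S1.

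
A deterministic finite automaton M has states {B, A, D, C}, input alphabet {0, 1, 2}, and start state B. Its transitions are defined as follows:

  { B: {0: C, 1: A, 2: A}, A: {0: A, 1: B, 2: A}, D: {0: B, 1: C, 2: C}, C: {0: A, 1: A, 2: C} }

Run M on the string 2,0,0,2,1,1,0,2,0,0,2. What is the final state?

Trace: B -2-> A -0-> A -0-> A -2-> A -1-> B -1-> A -0-> A -2-> A -0-> A -0-> A -2-> A

A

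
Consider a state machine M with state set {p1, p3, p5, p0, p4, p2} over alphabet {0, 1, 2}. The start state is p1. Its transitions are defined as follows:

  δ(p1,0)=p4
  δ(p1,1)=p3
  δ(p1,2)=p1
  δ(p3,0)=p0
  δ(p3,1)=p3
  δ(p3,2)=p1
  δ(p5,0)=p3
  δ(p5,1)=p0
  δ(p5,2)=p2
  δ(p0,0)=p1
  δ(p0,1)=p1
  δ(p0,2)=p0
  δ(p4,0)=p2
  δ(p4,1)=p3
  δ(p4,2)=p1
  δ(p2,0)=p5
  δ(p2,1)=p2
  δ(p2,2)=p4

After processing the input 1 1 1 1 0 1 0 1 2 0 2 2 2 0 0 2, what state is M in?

p1 → p3 → p3 → p3 → p3 → p0 → p1 → p4 → p3 → p1 → p4 → p1 → p1 → p1 → p4 → p2 → p4

p4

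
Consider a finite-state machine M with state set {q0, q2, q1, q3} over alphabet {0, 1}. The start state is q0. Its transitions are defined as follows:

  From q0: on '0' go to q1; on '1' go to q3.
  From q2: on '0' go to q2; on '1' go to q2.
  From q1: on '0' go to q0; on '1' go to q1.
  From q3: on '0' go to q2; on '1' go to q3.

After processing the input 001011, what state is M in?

q0 → q1 → q0 → q3 → q2 → q2 → q2

q2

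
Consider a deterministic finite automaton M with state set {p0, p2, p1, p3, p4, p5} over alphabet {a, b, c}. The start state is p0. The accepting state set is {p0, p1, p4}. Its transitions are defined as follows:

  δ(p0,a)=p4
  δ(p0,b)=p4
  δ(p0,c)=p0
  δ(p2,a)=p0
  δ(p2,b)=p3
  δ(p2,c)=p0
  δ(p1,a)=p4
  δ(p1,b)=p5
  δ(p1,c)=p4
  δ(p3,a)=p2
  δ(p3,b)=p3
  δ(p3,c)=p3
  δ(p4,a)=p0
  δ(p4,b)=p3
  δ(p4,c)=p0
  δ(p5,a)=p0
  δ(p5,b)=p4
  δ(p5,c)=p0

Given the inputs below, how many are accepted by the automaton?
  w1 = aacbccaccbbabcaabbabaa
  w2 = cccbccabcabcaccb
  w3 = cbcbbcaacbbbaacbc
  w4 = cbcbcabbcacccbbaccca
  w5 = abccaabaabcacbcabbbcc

4

w1:
  start at p0
  read 'a': p0 → p4
  read 'a': p4 → p0
  read 'c': p0 → p0
  read 'b': p0 → p4
  read 'c': p4 → p0
  read 'c': p0 → p0
  read 'a': p0 → p4
  read 'c': p4 → p0
  read 'c': p0 → p0
  read 'b': p0 → p4
  read 'b': p4 → p3
  read 'a': p3 → p2
  read 'b': p2 → p3
  read 'c': p3 → p3
  read 'a': p3 → p2
  read 'a': p2 → p0
  read 'b': p0 → p4
  read 'b': p4 → p3
  read 'a': p3 → p2
  read 'b': p2 → p3
  read 'a': p3 → p2
  read 'a': p2 → p0
  end p0, accepted
w2:
  start at p0
  read 'c': p0 → p0
  read 'c': p0 → p0
  read 'c': p0 → p0
  read 'b': p0 → p4
  read 'c': p4 → p0
  read 'c': p0 → p0
  read 'a': p0 → p4
  read 'b': p4 → p3
  read 'c': p3 → p3
  read 'a': p3 → p2
  read 'b': p2 → p3
  read 'c': p3 → p3
  read 'a': p3 → p2
  read 'c': p2 → p0
  read 'c': p0 → p0
  read 'b': p0 → p4
  end p4, accepted
w3:
  start at p0
  read 'c': p0 → p0
  read 'b': p0 → p4
  read 'c': p4 → p0
  read 'b': p0 → p4
  read 'b': p4 → p3
  read 'c': p3 → p3
  read 'a': p3 → p2
  read 'a': p2 → p0
  read 'c': p0 → p0
  read 'b': p0 → p4
  read 'b': p4 → p3
  read 'b': p3 → p3
  read 'a': p3 → p2
  read 'a': p2 → p0
  read 'c': p0 → p0
  read 'b': p0 → p4
  read 'c': p4 → p0
  end p0, accepted
w4:
  start at p0
  read 'c': p0 → p0
  read 'b': p0 → p4
  read 'c': p4 → p0
  read 'b': p0 → p4
  read 'c': p4 → p0
  read 'a': p0 → p4
  read 'b': p4 → p3
  read 'b': p3 → p3
  read 'c': p3 → p3
  read 'a': p3 → p2
  read 'c': p2 → p0
  read 'c': p0 → p0
  read 'c': p0 → p0
  read 'b': p0 → p4
  read 'b': p4 → p3
  read 'a': p3 → p2
  read 'c': p2 → p0
  read 'c': p0 → p0
  read 'c': p0 → p0
  read 'a': p0 → p4
  end p4, accepted
w5:
  start at p0
  read 'a': p0 → p4
  read 'b': p4 → p3
  read 'c': p3 → p3
  read 'c': p3 → p3
  read 'a': p3 → p2
  read 'a': p2 → p0
  read 'b': p0 → p4
  read 'a': p4 → p0
  read 'a': p0 → p4
  read 'b': p4 → p3
  read 'c': p3 → p3
  read 'a': p3 → p2
  read 'c': p2 → p0
  read 'b': p0 → p4
  read 'c': p4 → p0
  read 'a': p0 → p4
  read 'b': p4 → p3
  read 'b': p3 → p3
  read 'b': p3 → p3
  read 'c': p3 → p3
  read 'c': p3 → p3
  end p3, rejected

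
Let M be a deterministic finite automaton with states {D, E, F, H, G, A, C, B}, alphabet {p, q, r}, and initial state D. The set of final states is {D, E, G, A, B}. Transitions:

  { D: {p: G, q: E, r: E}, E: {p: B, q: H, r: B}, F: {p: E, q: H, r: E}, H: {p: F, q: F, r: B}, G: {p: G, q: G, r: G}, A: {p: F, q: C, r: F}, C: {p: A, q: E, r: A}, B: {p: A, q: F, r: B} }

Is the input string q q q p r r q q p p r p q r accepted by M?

start at D
read 'q': D → E
read 'q': E → H
read 'q': H → F
read 'p': F → E
read 'r': E → B
read 'r': B → B
read 'q': B → F
read 'q': F → H
read 'p': H → F
read 'p': F → E
read 'r': E → B
read 'p': B → A
read 'q': A → C
read 'r': C → A
End state A is accepting.

Yes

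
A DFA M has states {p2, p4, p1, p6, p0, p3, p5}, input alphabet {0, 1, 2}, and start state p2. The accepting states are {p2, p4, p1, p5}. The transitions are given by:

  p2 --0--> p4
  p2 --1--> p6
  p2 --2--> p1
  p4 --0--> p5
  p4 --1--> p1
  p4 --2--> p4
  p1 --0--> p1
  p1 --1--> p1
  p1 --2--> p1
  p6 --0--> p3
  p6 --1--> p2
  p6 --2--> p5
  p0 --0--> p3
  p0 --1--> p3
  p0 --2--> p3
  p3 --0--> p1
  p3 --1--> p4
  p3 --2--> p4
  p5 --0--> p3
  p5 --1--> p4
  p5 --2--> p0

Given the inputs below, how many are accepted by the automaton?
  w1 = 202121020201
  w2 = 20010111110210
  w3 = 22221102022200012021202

w1:
  start at p2
  read '2': p2 → p1
  read '0': p1 → p1
  read '2': p1 → p1
  read '1': p1 → p1
  read '2': p1 → p1
  read '1': p1 → p1
  read '0': p1 → p1
  read '2': p1 → p1
  read '0': p1 → p1
  read '2': p1 → p1
  read '0': p1 → p1
  read '1': p1 → p1
  end p1, accepted
w2:
  start at p2
  read '2': p2 → p1
  read '0': p1 → p1
  read '0': p1 → p1
  read '1': p1 → p1
  read '0': p1 → p1
  read '1': p1 → p1
  read '1': p1 → p1
  read '1': p1 → p1
  read '1': p1 → p1
  read '1': p1 → p1
  read '0': p1 → p1
  read '2': p1 → p1
  read '1': p1 → p1
  read '0': p1 → p1
  end p1, accepted
w3:
  start at p2
  read '2': p2 → p1
  read '2': p1 → p1
  read '2': p1 → p1
  read '2': p1 → p1
  read '1': p1 → p1
  read '1': p1 → p1
  read '0': p1 → p1
  read '2': p1 → p1
  read '0': p1 → p1
  read '2': p1 → p1
  read '2': p1 → p1
  read '2': p1 → p1
  read '0': p1 → p1
  read '0': p1 → p1
  read '0': p1 → p1
  read '1': p1 → p1
  read '2': p1 → p1
  read '0': p1 → p1
  read '2': p1 → p1
  read '1': p1 → p1
  read '2': p1 → p1
  read '0': p1 → p1
  read '2': p1 → p1
  end p1, accepted

3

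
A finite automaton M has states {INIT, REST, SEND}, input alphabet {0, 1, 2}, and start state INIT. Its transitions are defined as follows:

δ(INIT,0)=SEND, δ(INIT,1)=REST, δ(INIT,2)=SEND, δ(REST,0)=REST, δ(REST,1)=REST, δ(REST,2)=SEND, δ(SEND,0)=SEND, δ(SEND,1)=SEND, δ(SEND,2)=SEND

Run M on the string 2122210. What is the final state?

start at INIT
read '2': INIT → SEND
read '1': SEND → SEND
read '2': SEND → SEND
read '2': SEND → SEND
read '2': SEND → SEND
read '1': SEND → SEND
read '0': SEND → SEND

SEND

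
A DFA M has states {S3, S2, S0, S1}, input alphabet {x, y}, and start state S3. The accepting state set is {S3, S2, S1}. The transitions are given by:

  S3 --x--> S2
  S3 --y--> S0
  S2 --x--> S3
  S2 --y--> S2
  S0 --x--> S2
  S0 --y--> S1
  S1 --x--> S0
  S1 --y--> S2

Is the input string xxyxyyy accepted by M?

Yes

S3 → S2 → S3 → S0 → S2 → S2 → S2 → S2
End state S2 is accepting.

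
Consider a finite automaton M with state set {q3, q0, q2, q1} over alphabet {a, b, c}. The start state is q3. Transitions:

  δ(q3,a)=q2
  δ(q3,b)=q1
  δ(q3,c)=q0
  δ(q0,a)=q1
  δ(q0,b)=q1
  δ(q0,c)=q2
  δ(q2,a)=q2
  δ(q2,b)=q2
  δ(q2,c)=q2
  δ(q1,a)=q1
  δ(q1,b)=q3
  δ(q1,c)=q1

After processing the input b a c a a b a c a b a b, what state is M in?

q3 → q1 → q1 → q1 → q1 → q1 → q3 → q2 → q2 → q2 → q2 → q2 → q2

q2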